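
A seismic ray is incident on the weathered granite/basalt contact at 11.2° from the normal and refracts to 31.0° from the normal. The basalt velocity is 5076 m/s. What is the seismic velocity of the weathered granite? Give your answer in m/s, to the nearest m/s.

sin 11.2° = 0.1942; sin 31.0° = 0.5150.
V₁ = V₂·(sin θ₁/sin θ₂) = 5076·(0.1942/0.5150) = 1914.29 m/s.

1914 m/s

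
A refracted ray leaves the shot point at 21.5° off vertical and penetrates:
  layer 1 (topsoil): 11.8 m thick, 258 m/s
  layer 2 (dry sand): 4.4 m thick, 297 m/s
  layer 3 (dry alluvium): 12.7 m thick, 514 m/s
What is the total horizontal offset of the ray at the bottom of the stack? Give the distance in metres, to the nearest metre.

20 m

p = sin θ₁/V₁ = sin 21.5°/258 = 1.4205e-03 s/m is conserved through the stack.
Layer 1: θ = 21.50°; offset = 11.8·tan 21.50° = 4.648 m.
Layer 2: sin θ = p·297 = 0.4219 → θ = 24.95°; offset = 4.4·tan 24.95° = 2.048 m.
Layer 3: sin θ = p·514 = 0.7302 → θ = 46.90°; offset = 12.7·tan 46.90° = 13.571 m.
Summing the layer offsets gives 20.267 m.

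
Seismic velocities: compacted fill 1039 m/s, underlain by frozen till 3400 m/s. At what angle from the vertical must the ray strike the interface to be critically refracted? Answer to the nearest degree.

18°

Critical incidence: sin θ_c = V₁/V₂ = 1039/3400 = 0.3056.
θ_c = arcsin 0.3056 = 17.79°.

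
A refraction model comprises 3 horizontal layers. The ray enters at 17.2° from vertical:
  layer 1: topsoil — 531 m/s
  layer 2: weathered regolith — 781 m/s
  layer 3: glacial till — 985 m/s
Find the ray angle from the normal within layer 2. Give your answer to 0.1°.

Ray parameter p = sin 17.2° / 531 = 5.5689e-04 s/m.
sin θ_2 = p·V_2 = 5.5689e-04 × 781 = 0.4349.
θ_2 = 25.78° from the vertical.

25.8°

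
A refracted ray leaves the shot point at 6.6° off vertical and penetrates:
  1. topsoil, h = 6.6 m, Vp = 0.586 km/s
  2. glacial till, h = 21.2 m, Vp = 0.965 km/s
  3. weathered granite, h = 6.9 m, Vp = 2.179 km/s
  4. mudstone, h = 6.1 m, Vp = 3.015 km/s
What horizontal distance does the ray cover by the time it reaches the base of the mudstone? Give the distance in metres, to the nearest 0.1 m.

12.6 m

Apply Snell's law at each interface; in layer i the horizontal offset is hᵢ·tan θᵢ.
Layer 1: θ = 6.60°; offset = 6.6·tan 6.60° = 0.764 m.
Layer 2: sin θ = 0.965·sin 6.6°/0.586 = 0.1893, θ = 10.91°; offset = 21.2·tan 10.91° = 4.086 m.
Layer 3: sin θ = 2.179·sin 6.6°/0.586 = 0.4274, θ = 25.30°; offset = 6.9·tan 25.30° = 3.262 m.
Layer 4: sin θ = 3.015·sin 6.6°/0.586 = 0.5914, θ = 36.25°; offset = 6.1·tan 36.25° = 4.473 m.
Σ offsets = 12.585 m.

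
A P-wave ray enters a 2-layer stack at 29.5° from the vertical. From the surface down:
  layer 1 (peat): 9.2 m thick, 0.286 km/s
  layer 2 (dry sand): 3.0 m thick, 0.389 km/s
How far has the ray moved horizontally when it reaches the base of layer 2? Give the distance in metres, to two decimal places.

7.91 m

Ray parameter p = sin 29.5° / 0.286 km/s = 1.7218e+00 s/km.
Layer 1: θ = 29.50°; offset = 9.2·tan 29.50° = 5.2051 m.
Layer 2: sin θ = p·0.389 = 0.6698 → θ = 42.05°; offset = 3.0·tan 42.05° = 2.7059 m.
Σ offsets = 7.9110 m.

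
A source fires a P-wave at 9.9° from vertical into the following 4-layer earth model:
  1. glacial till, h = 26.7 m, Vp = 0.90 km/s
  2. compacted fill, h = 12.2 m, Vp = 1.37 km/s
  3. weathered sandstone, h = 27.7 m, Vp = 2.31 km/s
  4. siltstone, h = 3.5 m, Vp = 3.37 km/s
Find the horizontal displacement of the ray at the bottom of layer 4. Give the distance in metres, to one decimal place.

24.5 m

Apply Snell's law at each interface; in layer i the horizontal offset is hᵢ·tan θᵢ.
Layer 1: θ = 9.90°; offset = 26.7·tan 9.90° = 4.660 m.
Layer 2: sin θ = 1.37·sin 9.9°/0.90 = 0.2617, θ = 15.17°; offset = 12.2·tan 15.17° = 3.308 m.
Layer 3: sin θ = 2.31·sin 9.9°/0.90 = 0.4413, θ = 26.19°; offset = 27.7·tan 26.19° = 13.622 m.
Layer 4: sin θ = 3.37·sin 9.9°/0.90 = 0.6438, θ = 40.07°; offset = 3.5·tan 40.07° = 2.945 m.
Total horizontal offset = 24.534 m.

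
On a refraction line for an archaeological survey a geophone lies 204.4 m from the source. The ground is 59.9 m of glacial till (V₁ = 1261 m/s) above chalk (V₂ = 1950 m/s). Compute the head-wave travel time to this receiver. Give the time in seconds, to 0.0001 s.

0.1773 s

t = x/V₂ + 2h·√(V₂²−V₁²)/(V₁V₂).
√(V₂²−V₁²) = √(1950²−1261²) = 1487.4 m/s; delay term = 2·59.9·1487.4/(1261·1950) = 0.07247 s.
t = 204.4/1950 + 0.07247 = 0.17729 s.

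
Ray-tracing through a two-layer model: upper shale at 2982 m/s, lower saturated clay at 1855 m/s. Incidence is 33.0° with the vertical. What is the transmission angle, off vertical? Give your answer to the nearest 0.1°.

19.8°

Snell's law: sin θ₂ = (V₂/V₁)·sin θ₁ = (1855/2982)·sin 33.0° = 0.3388.
θ₂ = sin⁻¹(0.3388) = 19.80° (from vertical).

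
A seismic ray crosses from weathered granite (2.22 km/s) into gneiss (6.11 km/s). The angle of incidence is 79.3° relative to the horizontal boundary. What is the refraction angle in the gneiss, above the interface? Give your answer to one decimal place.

59.3°

Convert to the normal: θ₁ = 90° − 79.3° = 10.7°.
Snell's law: sin θ₂ = (V₂/V₁)·sin θ₁ = (6.11/2.22)·sin 10.7° = 0.5110.
θ₂ = sin⁻¹(0.5110) = 30.73° (from vertical).
From the interface: 90° − 30.73° = 59.27°.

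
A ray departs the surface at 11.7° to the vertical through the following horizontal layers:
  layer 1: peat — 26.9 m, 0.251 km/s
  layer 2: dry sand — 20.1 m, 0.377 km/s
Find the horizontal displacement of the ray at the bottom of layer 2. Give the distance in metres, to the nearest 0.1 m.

p = sin θ₁/V₁ = sin 11.7°/0.251 = 8.0792e-01 s/km is conserved through the stack.
Layer 1: θ = 11.70°; offset = 26.9·tan 11.70° = 5.571 m.
Layer 2: sin θ = p·0.377 = 0.3046 → θ = 17.73°; offset = 20.1·tan 17.73° = 6.428 m.
Σ offsets = 11.998 m.

12.0 m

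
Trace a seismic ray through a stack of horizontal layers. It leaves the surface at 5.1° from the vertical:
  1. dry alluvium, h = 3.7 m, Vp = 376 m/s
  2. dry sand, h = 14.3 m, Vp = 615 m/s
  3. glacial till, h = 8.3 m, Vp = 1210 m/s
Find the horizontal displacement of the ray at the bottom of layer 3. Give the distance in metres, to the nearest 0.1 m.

4.9 m

Apply Snell's law at each interface; in layer i the horizontal offset is hᵢ·tan θᵢ.
Layer 1: θ = 5.10°; offset = 3.7·tan 5.10° = 0.330 m.
Layer 2: sin θ = 615·sin 5.1°/376 = 0.1454, θ = 8.36°; offset = 14.3·tan 8.36° = 2.102 m.
Layer 3: sin θ = 1210·sin 5.1°/376 = 0.2861, θ = 16.62°; offset = 8.3·tan 16.62° = 2.478 m.
Total horizontal offset = 4.910 m.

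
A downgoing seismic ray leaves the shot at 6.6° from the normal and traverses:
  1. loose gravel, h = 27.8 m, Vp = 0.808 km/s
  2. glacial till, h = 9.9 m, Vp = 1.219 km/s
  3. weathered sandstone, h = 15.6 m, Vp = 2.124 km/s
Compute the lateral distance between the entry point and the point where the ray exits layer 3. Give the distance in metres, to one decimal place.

9.9 m

Ray parameter p = sin 6.6° / 0.808 km/s = 1.4225e-01 s/km.
Layer 1: θ = 6.60°; offset = 27.8·tan 6.60° = 3.217 m.
Layer 2: sin θ = p·1.219 = 0.1734 → θ = 9.99°; offset = 9.9·tan 9.99° = 1.743 m.
Layer 3: sin θ = p·2.124 = 0.3021 → θ = 17.59°; offset = 15.6·tan 17.59° = 4.944 m.
Total horizontal offset = 9.904 m.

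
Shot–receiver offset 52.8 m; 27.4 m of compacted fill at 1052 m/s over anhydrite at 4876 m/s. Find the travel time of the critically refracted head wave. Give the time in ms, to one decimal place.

61.7 ms

θ_c = arcsin(V₁/V₂) = arcsin(1052/4876) = 12.46°, cos θ_c = 0.9764.
Intercept time tᵢ = 2h cos θ_c / V₁ = 2·27.4·0.9764/1052 = 0.05086 s.
t = x/V₂ + tᵢ = 52.8/4876 + 0.05086 = 0.06169 s.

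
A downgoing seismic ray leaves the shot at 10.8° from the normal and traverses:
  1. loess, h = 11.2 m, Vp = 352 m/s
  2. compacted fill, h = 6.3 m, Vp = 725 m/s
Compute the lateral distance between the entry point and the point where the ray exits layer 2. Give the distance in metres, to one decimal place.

Apply Snell's law at each interface; in layer i the horizontal offset is hᵢ·tan θᵢ.
Layer 1: θ = 10.80°; offset = 11.2·tan 10.80° = 2.137 m.
Layer 2: sin θ = 725·sin 10.8°/352 = 0.3859, θ = 22.70°; offset = 6.3·tan 22.70° = 2.636 m.
Total horizontal offset = 4.772 m.

4.8 m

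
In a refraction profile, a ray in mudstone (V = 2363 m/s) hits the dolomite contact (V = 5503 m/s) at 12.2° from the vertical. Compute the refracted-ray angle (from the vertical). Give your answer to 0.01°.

sin θ₁/V₁ = sin θ₂/V₂ ⇒ sin θ₂ = 5503·sin 12.2°/2363 = 5503·0.2113/2363 = 0.4921.
θ₂ = sin⁻¹(0.4921) = 29.48° (from vertical).

29.48°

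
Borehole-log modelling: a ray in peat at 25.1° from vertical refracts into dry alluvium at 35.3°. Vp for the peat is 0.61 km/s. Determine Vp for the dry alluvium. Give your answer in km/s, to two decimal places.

0.83 km/s

sin 25.1° = 0.4242; sin 35.3° = 0.5779.
V₂ = V₁·(sin θ₂/sin θ₁) = 0.61·(0.5779/0.4242) = 0.83 km/s.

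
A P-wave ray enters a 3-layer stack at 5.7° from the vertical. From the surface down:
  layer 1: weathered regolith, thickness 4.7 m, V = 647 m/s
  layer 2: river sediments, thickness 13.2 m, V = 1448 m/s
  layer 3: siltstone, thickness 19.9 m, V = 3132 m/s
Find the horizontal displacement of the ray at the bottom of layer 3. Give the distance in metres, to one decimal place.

Ray parameter p = sin 5.7° / 647 m/s = 1.5351e-04 s/m.
Layer 1: θ = 5.70°; offset = 4.7·tan 5.70° = 0.469 m.
Layer 2: sin θ = p·1448 = 0.2223 → θ = 12.84°; offset = 13.2·tan 12.84° = 3.009 m.
Layer 3: sin θ = p·3132 = 0.4808 → θ = 28.74°; offset = 19.9·tan 28.74° = 10.912 m.
Total horizontal offset = 14.390 m.

14.4 m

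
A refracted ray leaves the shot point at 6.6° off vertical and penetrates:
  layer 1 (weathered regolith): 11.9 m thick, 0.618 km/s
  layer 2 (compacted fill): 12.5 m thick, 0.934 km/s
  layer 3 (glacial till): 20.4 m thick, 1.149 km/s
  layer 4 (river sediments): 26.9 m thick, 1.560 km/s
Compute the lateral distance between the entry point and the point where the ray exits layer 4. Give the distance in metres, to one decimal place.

16.2 m

p = sin θ₁/V₁ = sin 6.6°/0.618 = 1.8598e-01 s/km is conserved through the stack.
Layer 1: θ = 6.60°; offset = 11.9·tan 6.60° = 1.377 m.
Layer 2: sin θ = p·0.934 = 0.1737 → θ = 10.00°; offset = 12.5·tan 10.00° = 2.205 m.
Layer 3: sin θ = p·1.149 = 0.2137 → θ = 12.34°; offset = 20.4·tan 12.34° = 4.462 m.
Layer 4: sin θ = p·1.560 = 0.2901 → θ = 16.87°; offset = 26.9·tan 16.87° = 8.155 m.
Σ offsets = 16.200 m.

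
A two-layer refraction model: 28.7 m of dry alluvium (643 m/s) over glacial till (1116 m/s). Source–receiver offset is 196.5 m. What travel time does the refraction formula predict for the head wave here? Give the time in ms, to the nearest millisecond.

249 ms

θ_c = arcsin(V₁/V₂) = arcsin(643/1116) = 35.18°, cos θ_c = 0.8173.
Intercept time tᵢ = 2h cos θ_c / V₁ = 2·28.7·0.8173/643 = 0.07296 s.
t = x/V₂ + tᵢ = 196.5/1116 + 0.07296 = 0.24904 s.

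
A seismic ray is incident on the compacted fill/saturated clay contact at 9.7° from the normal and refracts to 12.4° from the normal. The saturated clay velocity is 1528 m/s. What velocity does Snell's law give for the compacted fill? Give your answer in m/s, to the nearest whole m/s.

1199 m/s

Snell's law: sin 9.7°/V₁ = sin 12.4°/V₂.
V₁ = V₂·sin 9.7°/sin 12.4° = 1528 × 0.7846 = 1198.93 m/s.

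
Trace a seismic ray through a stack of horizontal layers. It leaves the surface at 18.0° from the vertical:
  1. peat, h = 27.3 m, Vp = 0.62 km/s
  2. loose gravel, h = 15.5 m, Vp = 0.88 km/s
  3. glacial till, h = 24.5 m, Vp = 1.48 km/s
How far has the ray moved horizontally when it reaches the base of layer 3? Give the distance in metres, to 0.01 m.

43.20 m

Apply Snell's law at each interface; in layer i the horizontal offset is hᵢ·tan θᵢ.
Layer 1: θ = 18.00°; offset = 27.3·tan 18.00° = 8.8703 m.
Layer 2: sin θ = 0.88·sin 18.0°/0.62 = 0.4386, θ = 26.01°; offset = 15.5·tan 26.01° = 7.5648 m.
Layer 3: sin θ = 1.48·sin 18.0°/0.62 = 0.7377, θ = 47.53°; offset = 24.5·tan 47.53° = 26.7670 m.
Summing the layer offsets gives 43.2021 m.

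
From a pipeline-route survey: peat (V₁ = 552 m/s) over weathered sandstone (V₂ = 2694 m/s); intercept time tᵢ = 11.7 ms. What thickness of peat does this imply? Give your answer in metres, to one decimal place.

3.3 m

h = tᵢ·V₁·V₂ / (2·√(V₂²−V₁²)).
√(V₂²−V₁²) = √(2694² − 552²) = 2636.8 m/s.
h = 0.0117 s × 552 × 2694 / (2 × 2636.8) = 3.30 m.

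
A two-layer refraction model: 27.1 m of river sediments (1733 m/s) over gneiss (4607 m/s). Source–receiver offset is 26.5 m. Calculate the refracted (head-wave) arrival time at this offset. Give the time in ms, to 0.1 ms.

t = x/V₂ + 2h·√(V₂²−V₁²)/(V₁V₂).
√(V₂²−V₁²) = √(4607²−1733²) = 4268.6 m/s; delay term = 2·27.1·4268.6/(1733·4607) = 0.02898 s.
t = 26.5/4607 + 0.02898 = 0.03473 s.

34.7 ms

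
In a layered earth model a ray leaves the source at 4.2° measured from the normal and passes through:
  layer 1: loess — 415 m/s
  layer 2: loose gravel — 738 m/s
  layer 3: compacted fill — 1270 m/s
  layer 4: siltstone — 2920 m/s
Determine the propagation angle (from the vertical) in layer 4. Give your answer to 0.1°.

Snell's law across each interface conserves sin θ / V, so sin θ_4 = V_4·sin θ₁/V₁.
sin θ_4 = 2920 × sin 4.2° / 415 = 0.5153.
θ_4 = 31.02° from the vertical.

31.0°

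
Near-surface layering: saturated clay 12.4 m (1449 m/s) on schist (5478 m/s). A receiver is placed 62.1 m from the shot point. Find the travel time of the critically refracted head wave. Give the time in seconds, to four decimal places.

0.0278 s

t = x/V₂ + 2h·√(V₂²−V₁²)/(V₁V₂).
√(V₂²−V₁²) = √(5478²−1449²) = 5282.9 m/s; delay term = 2·12.4·5282.9/(1449·5478) = 0.01651 s.
t = 62.1/5478 + 0.01651 = 0.02784 s.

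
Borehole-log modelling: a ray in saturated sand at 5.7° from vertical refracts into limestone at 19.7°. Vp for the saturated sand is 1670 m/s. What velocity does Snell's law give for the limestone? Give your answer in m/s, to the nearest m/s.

5668 m/s

sin 5.7° = 0.0993; sin 19.7° = 0.3371.
V₂ = V₁·(sin θ₂/sin θ₁) = 1670·(0.3371/0.0993) = 5668.05 m/s.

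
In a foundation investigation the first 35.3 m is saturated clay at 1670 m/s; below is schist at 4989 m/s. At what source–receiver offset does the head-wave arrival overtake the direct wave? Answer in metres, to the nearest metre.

θ_c = arcsin(1670/4989) = 19.56°, so cos θ_c = 0.9423 and tᵢ = 2h cos θ_c/V₁ = 0.0398 s.
At crossover x/V₁ = x/V₂ + tᵢ ⇒ x = tᵢ/(1/V₁ − 1/V₂) = 0.03984/(5.9880e-04 − 2.0044e-04) = 100.00 m.

100 m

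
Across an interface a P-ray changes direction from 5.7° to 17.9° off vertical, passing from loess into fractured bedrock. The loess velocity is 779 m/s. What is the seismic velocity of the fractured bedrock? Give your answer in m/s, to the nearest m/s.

2411 m/s

sin 5.7° = 0.0993; sin 17.9° = 0.3074.
V₂ = V₁·(sin θ₂/sin θ₁) = 779·(0.3074/0.0993) = 2410.71 m/s.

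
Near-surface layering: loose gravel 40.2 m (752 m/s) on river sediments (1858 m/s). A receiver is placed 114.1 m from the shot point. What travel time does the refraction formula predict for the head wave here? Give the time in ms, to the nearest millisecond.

159 ms

θ_c = arcsin(V₁/V₂) = arcsin(752/1858) = 23.87°, cos θ_c = 0.9144.
Intercept time tᵢ = 2h cos θ_c / V₁ = 2·40.2·0.9144/752 = 0.09777 s.
t = x/V₂ + tᵢ = 114.1/1858 + 0.09777 = 0.15918 s.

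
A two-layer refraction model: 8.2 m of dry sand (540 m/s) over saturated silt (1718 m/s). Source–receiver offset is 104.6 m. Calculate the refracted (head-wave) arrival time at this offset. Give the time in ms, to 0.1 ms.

89.7 ms

θ_c = arcsin(V₁/V₂) = arcsin(540/1718) = 18.32°, cos θ_c = 0.9493.
Intercept time tᵢ = 2h cos θ_c / V₁ = 2·8.2·0.9493/540 = 0.02883 s.
t = x/V₂ + tᵢ = 104.6/1718 + 0.02883 = 0.08972 s.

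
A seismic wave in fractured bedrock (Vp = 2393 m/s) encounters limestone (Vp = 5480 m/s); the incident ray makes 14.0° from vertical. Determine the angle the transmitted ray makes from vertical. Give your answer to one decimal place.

Snell's law: sin θ₂ = (V₂/V₁)·sin θ₁ = (5480/2393)·sin 14.0° = 0.5540.
θ₂ = sin⁻¹(0.5540) = 33.64° (from vertical).

33.6°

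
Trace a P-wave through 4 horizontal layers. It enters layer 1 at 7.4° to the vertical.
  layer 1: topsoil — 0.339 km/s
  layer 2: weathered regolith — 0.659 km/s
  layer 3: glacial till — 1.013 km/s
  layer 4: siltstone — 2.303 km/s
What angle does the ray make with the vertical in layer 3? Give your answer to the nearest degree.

Ray parameter p = sin 7.4° / 0.339 = 3.7993e-01 s/km.
sin θ_3 = p·V_3 = 3.7993e-01 × 1.013 = 0.3849.
θ_3 = 22.64° from the vertical.

23°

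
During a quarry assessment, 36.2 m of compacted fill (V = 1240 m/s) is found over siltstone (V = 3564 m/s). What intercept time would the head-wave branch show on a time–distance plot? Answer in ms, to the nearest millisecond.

θ_c = arcsin(V₁/V₂) = arcsin(1240/3564) = 20.36°; cos θ_c = 0.9375.
tᵢ = 2h·cos θ_c / V₁ = 2·36.2·0.9375 / 1240 = 0.05474 s.

55 ms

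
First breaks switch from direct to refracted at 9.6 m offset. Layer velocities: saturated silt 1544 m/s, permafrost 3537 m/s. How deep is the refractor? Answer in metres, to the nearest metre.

x_cross = 2h·√((V₂+V₁)/(V₂−V₁)) → h = x_cross / (2·√((V₂+V₁)/(V₂−V₁))).
√((V₂+V₁)/(V₂−V₁)) = √((3537+1544)/(3537−1544)) = 1.5967.
h = 9.6 / (2·1.5967) = 3.01 m.

3 m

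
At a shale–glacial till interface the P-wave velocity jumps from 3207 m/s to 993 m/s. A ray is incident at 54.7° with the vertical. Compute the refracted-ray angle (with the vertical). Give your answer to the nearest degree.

sin θ₁/V₁ = sin θ₂/V₂ ⇒ sin θ₂ = 993·sin 54.7°/3207 = 993·0.8161/3207 = 0.2527.
θ₂ = arcsin 0.2527 = 14.64° from the normal.

15°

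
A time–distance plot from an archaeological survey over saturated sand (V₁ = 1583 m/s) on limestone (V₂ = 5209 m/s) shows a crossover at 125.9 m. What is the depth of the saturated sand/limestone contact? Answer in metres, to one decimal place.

46.0 m

h = (x_cross/2)·√((V₂−V₁)/(V₂+V₁)).
(V₂−V₁)/(V₂+V₁) = (5209−1583)/(5209+1583) = 0.5339; √ = 0.7307.
h = (125.9/2)·0.7307 = 46.00 m.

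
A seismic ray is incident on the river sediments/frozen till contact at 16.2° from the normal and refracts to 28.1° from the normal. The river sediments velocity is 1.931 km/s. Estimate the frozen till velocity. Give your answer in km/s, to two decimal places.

sin 16.2° = 0.2790; sin 28.1° = 0.4710.
V₂ = V₁·(sin θ₂/sin θ₁) = 1.931·(0.4710/0.2790) = 3.26 km/s.

3.26 km/s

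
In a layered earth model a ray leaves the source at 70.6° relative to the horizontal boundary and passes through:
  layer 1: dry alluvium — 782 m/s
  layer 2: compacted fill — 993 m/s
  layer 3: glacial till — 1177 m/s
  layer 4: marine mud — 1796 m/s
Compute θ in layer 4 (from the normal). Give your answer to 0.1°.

From the normal: θ₁ = 90° − 70.6° = 19.4°.
Snell's law across each interface conserves sin θ / V, so sin θ_4 = V_4·sin θ₁/V₁.
sin θ_4 = 1796 × sin 19.4° / 782 = 0.7629.
θ_4 = arcsin 0.7629 = 49.72°.

49.7°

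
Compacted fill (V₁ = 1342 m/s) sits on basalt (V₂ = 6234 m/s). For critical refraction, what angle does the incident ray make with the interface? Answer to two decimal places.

Critical incidence: sin θ_c = V₁/V₂ = 1342/6234 = 0.2153.
θ_c = arcsin 0.2153 = 12.43°.
Measured from the interface: 90° − 12.43° = 77.57°.

77.57°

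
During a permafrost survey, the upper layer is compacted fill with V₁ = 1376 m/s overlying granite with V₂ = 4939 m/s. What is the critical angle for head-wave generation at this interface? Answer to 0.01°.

Critical incidence: sin θ_c = V₁/V₂ = 1376/4939 = 0.2786.
θ_c = arcsin 0.2786 = 16.18°.

16.18°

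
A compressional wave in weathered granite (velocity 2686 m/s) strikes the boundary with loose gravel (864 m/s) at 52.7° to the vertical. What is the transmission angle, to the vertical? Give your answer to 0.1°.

sin θ₁/V₁ = sin θ₂/V₂ ⇒ sin θ₂ = 864·sin 52.7°/2686 = 864·0.7955/2686 = 0.2559.
θ₂ = sin⁻¹(0.2559) = 14.83° (from vertical).

14.8°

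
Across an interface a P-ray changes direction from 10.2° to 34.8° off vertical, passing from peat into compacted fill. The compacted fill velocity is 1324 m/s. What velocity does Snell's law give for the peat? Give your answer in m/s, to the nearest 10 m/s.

Snell's law: sin 10.2°/V₁ = sin 34.8°/V₂.
V₁ = V₂·sin 10.2°/sin 34.8° = 1324 × 0.3103 = 410.82 m/s.

410 m/s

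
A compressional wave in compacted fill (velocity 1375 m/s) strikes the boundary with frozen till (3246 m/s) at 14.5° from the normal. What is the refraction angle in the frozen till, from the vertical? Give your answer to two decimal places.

36.23°

Snell's law: sin θ₂ = (V₂/V₁)·sin θ₁ = (3246/1375)·sin 14.5° = 0.5911.
θ₂ = sin⁻¹(0.5911) = 36.23° (from vertical).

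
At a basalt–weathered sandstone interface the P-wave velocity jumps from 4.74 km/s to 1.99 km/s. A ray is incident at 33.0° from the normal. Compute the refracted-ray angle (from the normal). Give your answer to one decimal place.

13.2°

Snell's law: sin θ₂ = (V₂/V₁)·sin θ₁ = (1.99/4.74)·sin 33.0° = 0.2287.
θ₂ = arcsin 0.2287 = 13.22° from the normal.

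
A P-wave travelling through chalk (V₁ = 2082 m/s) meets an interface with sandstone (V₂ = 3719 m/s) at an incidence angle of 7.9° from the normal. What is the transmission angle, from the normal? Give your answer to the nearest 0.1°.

Snell's law: sin θ₂ = (V₂/V₁)·sin θ₁ = (3719/2082)·sin 7.9° = 0.2455.
θ₂ = arcsin 0.2455 = 14.21° from the normal.

14.2°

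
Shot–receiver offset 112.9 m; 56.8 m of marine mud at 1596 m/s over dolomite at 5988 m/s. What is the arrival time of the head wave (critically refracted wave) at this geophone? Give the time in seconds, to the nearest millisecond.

0.087 s

θ_c = arcsin(V₁/V₂) = arcsin(1596/5988) = 15.46°, cos θ_c = 0.9638.
Intercept time tᵢ = 2h cos θ_c / V₁ = 2·56.8·0.9638/1596 = 0.06860 s.
t = x/V₂ + tᵢ = 112.9/5988 + 0.06860 = 0.08746 s.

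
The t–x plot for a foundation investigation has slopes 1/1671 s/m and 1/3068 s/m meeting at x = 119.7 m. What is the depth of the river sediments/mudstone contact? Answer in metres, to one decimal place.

32.5 m

x_cross = 2h·√((V₂+V₁)/(V₂−V₁)) → h = x_cross / (2·√((V₂+V₁)/(V₂−V₁))).
√((V₂+V₁)/(V₂−V₁)) = √((3068+1671)/(3068−1671)) = 1.8418.
h = 119.7 / (2·1.8418) = 32.50 m.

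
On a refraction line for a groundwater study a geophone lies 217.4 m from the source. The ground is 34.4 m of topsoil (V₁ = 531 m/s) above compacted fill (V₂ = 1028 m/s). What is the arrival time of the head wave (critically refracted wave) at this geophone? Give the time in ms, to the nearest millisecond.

θ_c = arcsin(V₁/V₂) = arcsin(531/1028) = 31.10°, cos θ_c = 0.8563.
Intercept time tᵢ = 2h cos θ_c / V₁ = 2·34.4·0.8563/531 = 0.11094 s.
t = x/V₂ + tᵢ = 217.4/1028 + 0.11094 = 0.32242 s.

322 ms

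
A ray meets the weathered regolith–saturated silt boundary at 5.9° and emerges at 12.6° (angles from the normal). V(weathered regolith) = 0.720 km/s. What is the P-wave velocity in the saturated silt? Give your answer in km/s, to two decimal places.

sin 5.9° = 0.1028; sin 12.6° = 0.2181.
V₂ = V₁·(sin θ₂/sin θ₁) = 0.720·(0.2181/0.1028) = 1.53 km/s.

1.53 km/s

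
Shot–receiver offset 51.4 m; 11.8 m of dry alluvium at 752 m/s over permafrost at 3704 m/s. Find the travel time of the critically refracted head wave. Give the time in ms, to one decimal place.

θ_c = arcsin(V₁/V₂) = arcsin(752/3704) = 11.71°, cos θ_c = 0.9792.
Intercept time tᵢ = 2h cos θ_c / V₁ = 2·11.8·0.9792/752 = 0.03073 s.
t = x/V₂ + tᵢ = 51.4/3704 + 0.03073 = 0.04461 s.

44.6 ms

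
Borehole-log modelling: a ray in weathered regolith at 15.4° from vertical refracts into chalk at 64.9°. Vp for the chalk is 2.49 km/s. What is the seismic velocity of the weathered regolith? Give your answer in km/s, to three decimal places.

0.730 km/s

Snell's law: sin 15.4°/V₁ = sin 64.9°/V₂.
V₁ = V₂·sin 15.4°/sin 64.9° = 2.49 × 0.2932 = 0.730 km/s.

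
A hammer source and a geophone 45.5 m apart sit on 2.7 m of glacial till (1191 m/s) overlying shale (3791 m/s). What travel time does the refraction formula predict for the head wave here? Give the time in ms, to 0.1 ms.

16.3 ms

t = x/V₂ + 2h·√(V₂²−V₁²)/(V₁V₂).
√(V₂²−V₁²) = √(3791²−1191²) = 3599.1 m/s; delay term = 2·2.7·3599.1/(1191·3791) = 0.00430 s.
t = 45.5/3791 + 0.00430 = 0.01631 s.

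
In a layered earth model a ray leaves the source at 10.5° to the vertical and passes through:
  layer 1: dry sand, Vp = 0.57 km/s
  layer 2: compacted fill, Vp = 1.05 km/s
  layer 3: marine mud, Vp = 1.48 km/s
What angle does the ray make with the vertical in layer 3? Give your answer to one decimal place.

Ray parameter p = sin 10.5° / 0.57 = 3.1971e-01 s/km.
sin θ_3 = p·V_3 = 3.1971e-01 × 1.48 = 0.4732.
θ_3 = 28.24° from the vertical.

28.2°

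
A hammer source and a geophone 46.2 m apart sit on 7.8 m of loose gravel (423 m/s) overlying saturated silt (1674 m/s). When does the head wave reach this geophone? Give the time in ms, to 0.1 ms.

θ_c = arcsin(V₁/V₂) = arcsin(423/1674) = 14.64°, cos θ_c = 0.9675.
Intercept time tᵢ = 2h cos θ_c / V₁ = 2·7.8·0.9675/423 = 0.03568 s.
t = x/V₂ + tᵢ = 46.2/1674 + 0.03568 = 0.06328 s.

63.3 ms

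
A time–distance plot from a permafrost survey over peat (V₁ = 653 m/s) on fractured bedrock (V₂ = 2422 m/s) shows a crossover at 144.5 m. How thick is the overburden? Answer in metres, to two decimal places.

x_cross = 2h·√((V₂+V₁)/(V₂−V₁)) → h = x_cross / (2·√((V₂+V₁)/(V₂−V₁))).
√((V₂+V₁)/(V₂−V₁)) = √((2422+653)/(2422−653)) = 1.3184.
h = 144.5 / (2·1.3184) = 54.80 m.

54.80 m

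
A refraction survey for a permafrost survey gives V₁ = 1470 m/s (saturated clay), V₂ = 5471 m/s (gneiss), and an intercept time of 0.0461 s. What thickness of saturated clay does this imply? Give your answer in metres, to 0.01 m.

h = tᵢ·V₁·V₂ / (2·√(V₂²−V₁²)).
√(V₂²−V₁²) = √(5471² − 1470²) = 5269.8 m/s.
h = 0.0461 s × 1470 × 5471 / (2 × 5269.8) = 35.18 m.

35.18 m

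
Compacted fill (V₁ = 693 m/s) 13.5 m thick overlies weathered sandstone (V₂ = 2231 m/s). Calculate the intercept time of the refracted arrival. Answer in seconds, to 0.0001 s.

0.0370 s

tᵢ = 2h·√(V₂²−V₁²)/(V₁V₂).
√(V₂²−V₁²) = √(2231²−693²) = 2120.6 m/s.
tᵢ = 2·13.5·2120.6/(693·2231) = 0.03703 s.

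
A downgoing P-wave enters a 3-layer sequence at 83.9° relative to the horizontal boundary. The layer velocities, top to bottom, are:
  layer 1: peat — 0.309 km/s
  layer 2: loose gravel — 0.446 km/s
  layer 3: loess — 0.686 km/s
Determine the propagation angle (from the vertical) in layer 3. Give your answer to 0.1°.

13.6°

From the normal: θ₁ = 90° − 83.9° = 6.1°.
Snell's law across each interface conserves sin θ / V, so sin θ_3 = V_3·sin θ₁/V₁.
sin θ_3 = 0.686 × sin 6.1° / 0.309 = 0.2359.
θ_3 = 13.65° from the vertical.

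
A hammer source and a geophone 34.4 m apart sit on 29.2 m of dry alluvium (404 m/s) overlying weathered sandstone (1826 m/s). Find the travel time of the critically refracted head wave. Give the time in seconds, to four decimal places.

t = x/V₂ + 2h·√(V₂²−V₁²)/(V₁V₂).
√(V₂²−V₁²) = √(1826²−404²) = 1780.7 m/s; delay term = 2·29.2·1780.7/(404·1826) = 0.14097 s.
t = 34.4/1826 + 0.14097 = 0.15981 s.

0.1598 s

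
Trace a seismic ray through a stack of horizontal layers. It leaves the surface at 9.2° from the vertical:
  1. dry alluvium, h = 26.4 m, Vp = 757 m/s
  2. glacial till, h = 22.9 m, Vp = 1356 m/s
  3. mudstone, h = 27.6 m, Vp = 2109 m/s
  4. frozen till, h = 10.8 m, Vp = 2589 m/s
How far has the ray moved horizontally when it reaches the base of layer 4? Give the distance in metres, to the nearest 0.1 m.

Apply Snell's law at each interface; in layer i the horizontal offset is hᵢ·tan θᵢ.
Layer 1: θ = 9.20°; offset = 26.4·tan 9.20° = 4.276 m.
Layer 2: sin θ = 1356·sin 9.2°/757 = 0.2864, θ = 16.64°; offset = 22.9·tan 16.64° = 6.845 m.
Layer 3: sin θ = 2109·sin 9.2°/757 = 0.4454, θ = 26.45°; offset = 27.6·tan 26.45° = 13.731 m.
Layer 4: sin θ = 2589·sin 9.2°/757 = 0.5468, θ = 33.15°; offset = 10.8·tan 33.15° = 7.053 m.
Summing the layer offsets gives 31.906 m.

31.9 m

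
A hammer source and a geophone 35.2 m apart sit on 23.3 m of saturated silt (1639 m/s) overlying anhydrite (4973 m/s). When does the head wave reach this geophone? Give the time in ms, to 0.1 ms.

33.9 ms

t = x/V₂ + 2h·√(V₂²−V₁²)/(V₁V₂).
√(V₂²−V₁²) = √(4973²−1639²) = 4695.1 m/s; delay term = 2·23.3·4695.1/(1639·4973) = 0.02684 s.
t = 35.2/4973 + 0.02684 = 0.03392 s.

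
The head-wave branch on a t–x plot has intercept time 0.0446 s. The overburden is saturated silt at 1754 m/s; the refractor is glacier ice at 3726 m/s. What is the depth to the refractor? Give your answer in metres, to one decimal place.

44.3 m

θ_c = arcsin(1754/3726) = 28.08°; cos θ_c = 0.8823.
tᵢ = 2h cos θ_c/V₁ ⇒ h = tᵢ·V₁/(2 cos θ_c) = 0.0446·1754/(2·0.8823) = 44.33 m.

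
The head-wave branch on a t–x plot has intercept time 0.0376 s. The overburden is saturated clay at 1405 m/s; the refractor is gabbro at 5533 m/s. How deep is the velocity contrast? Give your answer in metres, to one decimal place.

h = tᵢ·V₁·V₂ / (2·√(V₂²−V₁²)).
√(V₂²−V₁²) = √(5533² − 1405²) = 5351.6 m/s.
h = 0.0376 s × 1405 × 5533 / (2 × 5351.6) = 27.31 m.

27.3 m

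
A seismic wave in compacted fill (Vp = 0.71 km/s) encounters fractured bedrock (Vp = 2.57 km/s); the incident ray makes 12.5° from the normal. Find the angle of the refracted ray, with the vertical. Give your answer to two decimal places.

Snell's law: sin θ₂ = (V₂/V₁)·sin θ₁ = (2.57/0.71)·sin 12.5° = 0.7835.
θ₂ = arcsin 0.7835 = 51.58° from the normal.

51.58°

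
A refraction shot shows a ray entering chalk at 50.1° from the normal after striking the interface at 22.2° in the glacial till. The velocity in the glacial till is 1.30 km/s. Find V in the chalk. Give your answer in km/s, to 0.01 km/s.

2.64 km/s

Snell's law: sin 22.2°/V₁ = sin 50.1°/V₂.
V₂ = V₁·sin 50.1°/sin 22.2° = 1.30 × 2.0304 = 2.64 km/s.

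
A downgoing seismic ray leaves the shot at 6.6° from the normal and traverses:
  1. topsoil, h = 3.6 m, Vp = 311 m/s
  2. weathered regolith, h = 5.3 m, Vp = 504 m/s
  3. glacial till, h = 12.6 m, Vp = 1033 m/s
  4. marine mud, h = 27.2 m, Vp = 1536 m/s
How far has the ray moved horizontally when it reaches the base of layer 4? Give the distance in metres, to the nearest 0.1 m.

Apply Snell's law at each interface; in layer i the horizontal offset is hᵢ·tan θᵢ.
Layer 1: θ = 6.60°; offset = 3.6·tan 6.60° = 0.417 m.
Layer 2: sin θ = 504·sin 6.6°/311 = 0.1863, θ = 10.73°; offset = 5.3·tan 10.73° = 1.005 m.
Layer 3: sin θ = 1033·sin 6.6°/311 = 0.3818, θ = 22.44°; offset = 12.6·tan 22.44° = 5.204 m.
Layer 4: sin θ = 1536·sin 6.6°/311 = 0.5677, θ = 34.59°; offset = 27.2·tan 34.59° = 18.755 m.
Σ offsets = 25.381 m.

25.4 m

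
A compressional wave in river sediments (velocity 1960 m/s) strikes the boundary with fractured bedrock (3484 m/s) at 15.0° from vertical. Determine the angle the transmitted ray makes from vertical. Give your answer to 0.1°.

27.4°

sin θ₁/V₁ = sin θ₂/V₂ ⇒ sin θ₂ = 3484·sin 15.0°/1960 = 3484·0.2588/1960 = 0.4601.
θ₂ = sin⁻¹(0.4601) = 27.39° (from vertical).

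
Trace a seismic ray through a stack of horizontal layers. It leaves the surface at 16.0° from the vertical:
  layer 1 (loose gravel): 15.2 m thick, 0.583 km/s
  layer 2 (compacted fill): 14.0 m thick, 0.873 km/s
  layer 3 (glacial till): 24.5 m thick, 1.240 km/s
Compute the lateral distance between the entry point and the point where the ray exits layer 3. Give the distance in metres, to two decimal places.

28.43 m

p = sin θ₁/V₁ = sin 16.0°/0.583 = 4.7279e-01 s/km is conserved through the stack.
Layer 1: θ = 16.00°; offset = 15.2·tan 16.00° = 4.3585 m.
Layer 2: sin θ = p·0.873 = 0.4127 → θ = 24.38°; offset = 14.0·tan 24.38° = 6.3441 m.
Layer 3: sin θ = p·1.240 = 0.5863 → θ = 35.89°; offset = 24.5·tan 35.89° = 17.7299 m.
Total horizontal offset = 28.4325 m.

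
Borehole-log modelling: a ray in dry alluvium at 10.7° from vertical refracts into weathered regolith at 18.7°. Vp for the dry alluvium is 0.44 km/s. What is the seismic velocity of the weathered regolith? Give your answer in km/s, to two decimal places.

0.76 km/s

sin 10.7° = 0.1857; sin 18.7° = 0.3206.
V₂ = V₁·(sin θ₂/sin θ₁) = 0.44·(0.3206/0.1857) = 0.76 km/s.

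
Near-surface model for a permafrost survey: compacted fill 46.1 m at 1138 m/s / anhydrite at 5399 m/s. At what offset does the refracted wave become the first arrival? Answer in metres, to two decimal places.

x_cross = 2h·√((V₂+V₁)/(V₂−V₁)).
(V₂+V₁)/(V₂−V₁) = (5399+1138)/(5399−1138) = 1.5341; √ = 1.2386.
x_cross = 2·46.1·1.2386 = 114.20 m.

114.20 m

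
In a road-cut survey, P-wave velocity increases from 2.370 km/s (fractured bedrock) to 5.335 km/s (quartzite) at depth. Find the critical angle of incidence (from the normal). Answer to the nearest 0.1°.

Critical incidence: sin θ_c = V₁/V₂ = 2.370/5.335 = 0.4442.
θ_c = arcsin 0.4442 = 26.37°.

26.4°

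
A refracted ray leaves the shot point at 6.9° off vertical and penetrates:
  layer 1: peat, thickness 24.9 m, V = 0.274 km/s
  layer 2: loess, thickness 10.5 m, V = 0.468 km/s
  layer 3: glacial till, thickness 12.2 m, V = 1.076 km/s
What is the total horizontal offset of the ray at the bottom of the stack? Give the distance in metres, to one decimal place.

Apply Snell's law at each interface; in layer i the horizontal offset is hᵢ·tan θᵢ.
Layer 1: θ = 6.90°; offset = 24.9·tan 6.90° = 3.013 m.
Layer 2: sin θ = 0.468·sin 6.9°/0.274 = 0.2052, θ = 11.84°; offset = 10.5·tan 11.84° = 2.201 m.
Layer 3: sin θ = 1.076·sin 6.9°/0.274 = 0.4718, θ = 28.15°; offset = 12.2·tan 28.15° = 6.528 m.
Summing the layer offsets gives 11.742 m.

11.7 m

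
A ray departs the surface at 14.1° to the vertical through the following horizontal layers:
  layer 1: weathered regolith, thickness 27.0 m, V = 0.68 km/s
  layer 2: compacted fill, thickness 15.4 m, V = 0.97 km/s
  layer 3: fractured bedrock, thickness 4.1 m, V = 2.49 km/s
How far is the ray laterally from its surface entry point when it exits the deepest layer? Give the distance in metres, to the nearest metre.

p = sin θ₁/V₁ = sin 14.1°/0.68 = 3.5826e-01 s/km is conserved through the stack.
Layer 1: θ = 14.10°; offset = 27.0·tan 14.10° = 6.782 m.
Layer 2: sin θ = p·0.97 = 0.3475 → θ = 20.34°; offset = 15.4·tan 20.34° = 5.707 m.
Layer 3: sin θ = p·2.49 = 0.8921 → θ = 63.13°; offset = 4.1·tan 63.13° = 8.093 m.
Total horizontal offset = 20.583 m.

21 m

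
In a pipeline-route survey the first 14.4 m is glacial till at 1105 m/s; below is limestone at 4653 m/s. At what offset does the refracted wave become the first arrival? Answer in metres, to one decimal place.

36.7 m

x_cross = 2h·√((V₂+V₁)/(V₂−V₁)).
(V₂+V₁)/(V₂−V₁) = (4653+1105)/(4653−1105) = 1.6229; √ = 1.2739.
x_cross = 2·14.4·1.2739 = 36.69 m.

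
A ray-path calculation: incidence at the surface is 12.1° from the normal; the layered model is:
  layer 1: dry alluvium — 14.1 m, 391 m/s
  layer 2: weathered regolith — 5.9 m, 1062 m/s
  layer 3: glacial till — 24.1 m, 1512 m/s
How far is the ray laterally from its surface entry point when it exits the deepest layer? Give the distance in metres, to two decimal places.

40.47 m

Ray parameter p = sin 12.1° / 391 m/s = 5.3611e-04 s/m.
Layer 1: θ = 12.10°; offset = 14.1·tan 12.10° = 3.0228 m.
Layer 2: sin θ = p·1062 = 0.5693 → θ = 34.70°; offset = 5.9·tan 34.70° = 4.0861 m.
Layer 3: sin θ = p·1512 = 0.8106 → θ = 54.15°; offset = 24.1·tan 54.15° = 33.3593 m.
Summing the layer offsets gives 40.4682 m.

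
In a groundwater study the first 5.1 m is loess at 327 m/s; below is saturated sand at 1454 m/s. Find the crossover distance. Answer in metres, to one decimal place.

12.8 m

θ_c = arcsin(327/1454) = 13.00°, so cos θ_c = 0.9744 and tᵢ = 2h cos θ_c/V₁ = 0.0304 s.
At crossover x/V₁ = x/V₂ + tᵢ ⇒ x = tᵢ/(1/V₁ − 1/V₂) = 0.03039/(3.0581e-03 − 6.8776e-04) = 12.82 m.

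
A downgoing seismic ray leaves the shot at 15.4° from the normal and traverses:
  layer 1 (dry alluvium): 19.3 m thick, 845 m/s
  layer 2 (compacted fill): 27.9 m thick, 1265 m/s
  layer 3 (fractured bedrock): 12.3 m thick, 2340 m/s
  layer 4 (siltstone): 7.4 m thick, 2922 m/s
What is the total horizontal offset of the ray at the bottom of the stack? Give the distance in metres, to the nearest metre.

48 m

p = sin θ₁/V₁ = sin 15.4°/845 = 3.1427e-04 s/m is conserved through the stack.
Layer 1: θ = 15.40°; offset = 19.3·tan 15.40° = 5.316 m.
Layer 2: sin θ = p·1265 = 0.3975 → θ = 23.43°; offset = 27.9·tan 23.43° = 12.088 m.
Layer 3: sin θ = p·2340 = 0.7354 → θ = 47.34°; offset = 12.3·tan 47.34° = 13.348 m.
Layer 4: sin θ = p·2922 = 0.9183 → θ = 66.68°; offset = 7.4·tan 66.68° = 17.164 m.
Summing the layer offsets gives 47.916 m.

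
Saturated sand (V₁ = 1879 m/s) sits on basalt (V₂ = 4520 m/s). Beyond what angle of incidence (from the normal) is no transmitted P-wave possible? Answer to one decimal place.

At critical incidence the refracted ray runs along the interface (θ₂ = 90°), so sin θ_c = V₁/V₂.
θ_c = arcsin(1879/4520) = arcsin 0.4157 = 24.56°.

24.6°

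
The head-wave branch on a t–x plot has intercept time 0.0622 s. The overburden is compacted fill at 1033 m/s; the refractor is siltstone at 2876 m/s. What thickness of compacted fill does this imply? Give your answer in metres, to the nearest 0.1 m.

θ_c = arcsin(1033/2876) = 21.05°; cos θ_c = 0.9333.
tᵢ = 2h cos θ_c/V₁ ⇒ h = tᵢ·V₁/(2 cos θ_c) = 0.0622·1033/(2·0.9333) = 34.42 m.

34.4 m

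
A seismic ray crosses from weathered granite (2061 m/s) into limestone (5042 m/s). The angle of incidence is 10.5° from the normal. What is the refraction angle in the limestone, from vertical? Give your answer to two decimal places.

Snell's law: sin θ₂ = (V₂/V₁)·sin θ₁ = (5042/2061)·sin 10.5° = 0.4458.
θ₂ = arcsin 0.4458 = 26.48° from the normal.

26.48°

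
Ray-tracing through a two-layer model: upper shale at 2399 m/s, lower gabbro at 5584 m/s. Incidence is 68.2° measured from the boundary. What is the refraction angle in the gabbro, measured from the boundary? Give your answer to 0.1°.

30.2°

Convert to the normal: θ₁ = 90° − 68.2° = 21.8°.
Snell's law: sin θ₂ = (V₂/V₁)·sin θ₁ = (5584/2399)·sin 21.8° = 0.8644.
θ₂ = arcsin 0.8644 = 59.82° from the normal.
From the interface: 90° − 59.82° = 30.18°.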